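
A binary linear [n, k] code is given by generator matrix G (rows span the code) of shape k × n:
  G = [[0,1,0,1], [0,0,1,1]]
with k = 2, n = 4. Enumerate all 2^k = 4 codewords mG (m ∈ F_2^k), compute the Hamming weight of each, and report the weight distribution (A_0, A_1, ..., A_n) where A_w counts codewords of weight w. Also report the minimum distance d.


Weight distribution: A_0 = 1, A_2 = 3. Minimum distance d = 2.

Enumerate all 2^2 = 4 messages m ∈ F_2^2.
For each, compute codeword c = mG in F_2^4, then tally its weight.
  m = 00 → c = 0000, weight = 0.
  m = 10 → c = 0101, weight = 2.
  m = 01 → c = 0011, weight = 2.
  m = 11 → c = 0110, weight = 2.
Tally weights:
  weight 0: 1 codewords.
  weight 2: 3 codewords.
Minimum distance d = smallest w > 0 with A_w > 0 = 2.
Sanity: Σ A_w = 4 = 2^2 = 4 ✓.


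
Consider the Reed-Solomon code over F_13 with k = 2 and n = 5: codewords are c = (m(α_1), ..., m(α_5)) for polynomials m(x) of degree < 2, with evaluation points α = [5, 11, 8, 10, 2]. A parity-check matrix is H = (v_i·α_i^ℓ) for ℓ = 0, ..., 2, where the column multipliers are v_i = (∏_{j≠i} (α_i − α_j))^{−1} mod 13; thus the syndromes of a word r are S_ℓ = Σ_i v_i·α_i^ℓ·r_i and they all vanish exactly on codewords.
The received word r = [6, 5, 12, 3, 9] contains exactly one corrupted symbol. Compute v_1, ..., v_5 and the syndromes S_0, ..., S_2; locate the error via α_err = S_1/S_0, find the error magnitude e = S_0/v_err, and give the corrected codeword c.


S = (1, 2, 4), error at position 5, error magnitude e = 9, c = [6, 5, 12, 3, 0].

Step 1: column multipliers v_i = (∏_{j≠i}(α_i − α_j))^{−1} mod 13.
  i = 1 (α = 5): (5−11)(5−8)(5−10)(5−2) = (−6)·(−3)·(−5)·3 = −270 ≡ 3, so v_1 = 3^{−1} = 9 (mod 13).
  i = 2 (α = 11): (11−5)(11−8)(11−10)(11−2) = 6·3·1·9 = 162 ≡ 6, so v_2 = 6^{−1} = 11 (mod 13).
  i = 3 (α = 8): (8−5)(8−11)(8−10)(8−2) = 3·(−3)·(−2)·6 = 108 ≡ 4, so v_3 = 4^{−1} = 10 (mod 13).
  i = 4 (α = 10): (10−5)(10−11)(10−8)(10−2) = 5·(−1)·2·8 = −80 ≡ 11, so v_4 = 11^{−1} = 6 (mod 13).
  i = 5 (α = 2): (2−5)(2−11)(2−8)(2−10) = (−3)·(−9)·(−6)·(−8) = 1296 ≡ 9, so v_5 = 9^{−1} = 3 (mod 13).
  v = [9, 11, 10, 6, 3].
Step 2: syndromes of r = [6, 5, 12, 3, 9] (all sums mod 13).
  S_0 = Σ v_i r_i = 9·6 + 11·5 + 10·12 + 6·3 + 3·9 = 274 ≡ 1.
  S_1 = Σ v_i α_i r_i = 9·5·6 + 11·11·5 + 10·8·12 + 6·10·3 + 3·2·9 = 2069 ≡ 2.
  α_i^2 mod 13 = [12, 4, 12, 9, 4].
  S_2 = Σ v_i α_i^2 r_i = 9·12·6 + 11·4·5 + 10·12·12 + 6·9·3 + 3·4·9 = 2578 ≡ 4.
  S = (1, 2, 4) ≠ 0, so r is not a codeword (an error is present).
Step 3: locate the error. For a single error e at position i, S_ℓ = v_i·e·α_i^ℓ, so α_err = S_1/S_0.
  S_0^{−1} = 1^{−1} = 1 (mod 13), so α_err = 2·1 = 2 ≡ 2 = α_5. Error position i = 5.
  Consistency check: S_2/S_1 = 4·7 = 28 ≡ 2 = α_err ✓ (single-error assumption holds).
Step 4: error magnitude e = S_0/v_5 = S_0·∏_{j≠5}(α_5 − α_j) = 1·9 = 9 ≡ 9 (mod 13).
Step 5: correct position 5: c_5 = r_5 − e = 9 − 9 ≡ 0 (mod 13). Hence c = [6, 5, 12, 3, 0].
  Check: interpolating c through the α_i gives m(x) = 9 + 2·x (degree < 2) with m(α_i) = c_i for every i, so c is indeed a codeword.


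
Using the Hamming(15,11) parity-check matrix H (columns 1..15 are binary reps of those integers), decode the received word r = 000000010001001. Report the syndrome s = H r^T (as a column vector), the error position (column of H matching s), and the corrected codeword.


s = (1, 0, 1, 1)^T, error position = 11, corrected codeword c = 000000010011001

Compute s = H r^T mod 2 one row at a time:
  s_1 = 1 + 0 + 0 + 0 + 1 + 0 + 0 + 1 = 3 ≡ 1 (mod 2).
  s_2 = 0 + 0 + 0 + 0 + 1 + 0 + 0 + 1 = 2 ≡ 0 (mod 2).
  s_3 = 0 + 0 + 0 + 0 + 0 + 0 + 0 + 1 = 1 ≡ 1 (mod 2).
  s_4 = 0 + 0 + 0 + 0 + 0 + 0 + 0 + 1 = 1 ≡ 1 (mod 2).
s = (1, 0, 1, 1)^T — this equals column 11 of H (binary 1011), so error is at position 11.
Correct: flip bit 11 of r = 000000010001001 to get c = 000000010011001.


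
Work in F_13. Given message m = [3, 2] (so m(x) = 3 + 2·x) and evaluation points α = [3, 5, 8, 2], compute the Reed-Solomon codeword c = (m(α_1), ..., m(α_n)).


c = [9, 0, 6, 7]

Message polynomial: m(x) = 3 + 2·x (mod 13).
For each evaluation point α_i, compute m(α_i) mod 13:
  α_1 = 3: Horner steps 2 → 9, so m(3) = 9.
  α_2 = 5: Horner steps 2 → 0, so m(5) = 0.
  α_3 = 8: Horner steps 2 → 6, so m(8) = 6.
  α_4 = 2: Horner steps 2 → 7, so m(2) = 7.
Codeword c = [9, 0, 6, 7] ∈ F_13^4.


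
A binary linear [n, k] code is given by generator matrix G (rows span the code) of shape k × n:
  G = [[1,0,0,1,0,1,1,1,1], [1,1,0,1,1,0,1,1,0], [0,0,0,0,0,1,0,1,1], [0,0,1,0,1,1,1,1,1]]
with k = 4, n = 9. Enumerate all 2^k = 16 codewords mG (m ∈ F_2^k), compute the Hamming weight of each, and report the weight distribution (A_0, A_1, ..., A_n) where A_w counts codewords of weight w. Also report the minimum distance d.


Weight distribution: A_0 = 1, A_3 = 4, A_4 = 3, A_5 = 2, A_6 = 4, A_7 = 2. Minimum distance d = 3.

Enumerate all 2^4 = 16 messages m ∈ F_2^4.
For each, compute codeword c = mG in F_2^9, then tally its weight.
  m = 0000 → c = 000000000, weight = 0.
  m = 1000 → c = 100101111, weight = 6.
  m = 0100 → c = 110110110, weight = 6.
  m = 1100 → c = 010011001, weight = 4.
  m = 0010 → c = 000001011, weight = 3.
  m = 1010 → c = 100100100, weight = 3.
  m = 0110 → c = 110111101, weight = 7.
  m = 1110 → c = 010010010, weight = 3.
  m = 0001 → c = 001011111, weight = 6.
  m = 1001 → c = 101110000, weight = 4.
  m = 0101 → c = 111101001, weight = 6.
  m = 1101 → c = 011000110, weight = 4.
  m = 0011 → c = 001010100, weight = 3.
  m = 1011 → c = 101111011, weight = 7.
  m = 0111 → c = 111100010, weight = 5.
  m = 1111 → c = 011001101, weight = 5.
Tally weights:
  weight 0: 1 codewords.
  weight 3: 4 codewords.
  weight 4: 3 codewords.
  weight 5: 2 codewords.
  weight 6: 4 codewords.
  weight 7: 2 codewords.
Minimum distance d = smallest w > 0 with A_w > 0 = 3.
Sanity: Σ A_w = 16 = 2^4 = 16 ✓.


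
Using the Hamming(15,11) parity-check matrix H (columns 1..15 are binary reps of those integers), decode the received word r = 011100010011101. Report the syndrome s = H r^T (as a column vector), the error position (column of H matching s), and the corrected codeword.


s = (1, 0, 0, 0)^T, error position = 8, corrected codeword c = 011100000011101

Compute s = H r^T mod 2 one row at a time:
  s_1 = 1 + 0 + 0 + 1 + 1 + 1 + 0 + 1 = 5 ≡ 1 (mod 2).
  s_2 = 1 + 0 + 0 + 0 + 1 + 1 + 0 + 1 = 4 ≡ 0 (mod 2).
  s_3 = 1 + 1 + 0 + 0 + 0 + 1 + 0 + 1 = 4 ≡ 0 (mod 2).
  s_4 = 0 + 1 + 0 + 0 + 0 + 1 + 1 + 1 = 4 ≡ 0 (mod 2).
s = (1, 0, 0, 0)^T — this equals column 8 of H (binary 1000), so error is at position 8.
Correct: flip bit 8 of r = 011100010011101 to get c = 011100000011101.


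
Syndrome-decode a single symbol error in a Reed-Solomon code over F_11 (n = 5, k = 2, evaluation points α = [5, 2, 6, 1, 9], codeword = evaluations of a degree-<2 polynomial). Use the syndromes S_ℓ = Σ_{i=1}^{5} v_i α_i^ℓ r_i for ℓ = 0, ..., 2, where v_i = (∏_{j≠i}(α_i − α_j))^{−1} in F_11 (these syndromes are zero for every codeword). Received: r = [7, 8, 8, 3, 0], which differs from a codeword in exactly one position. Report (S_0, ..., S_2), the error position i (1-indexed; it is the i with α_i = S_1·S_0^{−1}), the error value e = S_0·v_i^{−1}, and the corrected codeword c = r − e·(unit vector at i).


S = (1, 2, 4), error at position 2, error magnitude e = 4, c = [7, 4, 8, 3, 0].

Step 1: column multipliers v_i = (∏_{j≠i}(α_i − α_j))^{−1} mod 11.
  i = 1 (α = 5): (5−2)(5−6)(5−1)(5−9) = 3·(−1)·4·(−4) = 48 ≡ 4, so v_1 = 4^{−1} = 3 (mod 11).
  i = 2 (α = 2): (2−5)(2−6)(2−1)(2−9) = (−3)·(−4)·1·(−7) = −84 ≡ 4, so v_2 = 4^{−1} = 3 (mod 11).
  i = 3 (α = 6): (6−5)(6−2)(6−1)(6−9) = 1·4·5·(−3) = −60 ≡ 6, so v_3 = 6^{−1} = 2 (mod 11).
  i = 4 (α = 1): (1−5)(1−2)(1−6)(1−9) = (−4)·(−1)·(−5)·(−8) = 160 ≡ 6, so v_4 = 6^{−1} = 2 (mod 11).
  i = 5 (α = 9): (9−5)(9−2)(9−6)(9−1) = 4·7·3·8 = 672 ≡ 1, so v_5 = 1^{−1} = 1 (mod 11).
  v = [3, 3, 2, 2, 1].
Step 2: syndromes of r = [7, 8, 8, 3, 0] (all sums mod 11).
  S_0 = Σ v_i r_i = 3·7 + 3·8 + 2·8 + 2·3 + 1·0 = 67 ≡ 1.
  S_1 = Σ v_i α_i r_i = 3·5·7 + 3·2·8 + 2·6·8 + 2·1·3 + 1·9·0 = 255 ≡ 2.
  α_i^2 mod 11 = [3, 4, 3, 1, 4].
  S_2 = Σ v_i α_i^2 r_i = 3·3·7 + 3·4·8 + 2·3·8 + 2·1·3 + 1·4·0 = 213 ≡ 4.
  S = (1, 2, 4) ≠ 0, so r is not a codeword (an error is present).
Step 3: locate the error. For a single error e at position i, S_ℓ = v_i·e·α_i^ℓ, so α_err = S_1/S_0.
  S_0^{−1} = 1^{−1} = 1 (mod 11), so α_err = 2·1 = 2 ≡ 2 = α_2. Error position i = 2.
  Consistency check: S_2/S_1 = 4·6 = 24 ≡ 2 = α_err ✓ (single-error assumption holds).
Step 4: error magnitude e = S_0/v_2 = S_0·∏_{j≠2}(α_2 − α_j) = 1·4 = 4 ≡ 4 (mod 11).
Step 5: correct position 2: c_2 = r_2 − e = 8 − 4 ≡ 4 (mod 11). Hence c = [7, 4, 8, 3, 0].
  Check: interpolating c through the α_i gives m(x) = 2 + 1·x (degree < 2) with m(α_i) = c_i for every i, so c is indeed a codeword.


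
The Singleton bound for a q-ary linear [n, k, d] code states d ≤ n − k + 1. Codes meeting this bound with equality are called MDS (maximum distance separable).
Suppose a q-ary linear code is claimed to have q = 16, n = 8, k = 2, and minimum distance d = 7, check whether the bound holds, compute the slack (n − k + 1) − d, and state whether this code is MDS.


Singleton RHS = n − k + 1 = 7, slack = 0, bound satisfied, MDS.

Singleton bound: d ≤ n − k + 1.
Here n = 8, k = 2, so n − k + 1 = 7.
Given d = 7, check d ≤ 7: YES.
Slack = (n − k + 1) − d = 0.
The code is MDS (slack = 0).
Description: the claimed parameters are [8, 2, 7]_16; such a code would be MDS (meets Singleton bound).


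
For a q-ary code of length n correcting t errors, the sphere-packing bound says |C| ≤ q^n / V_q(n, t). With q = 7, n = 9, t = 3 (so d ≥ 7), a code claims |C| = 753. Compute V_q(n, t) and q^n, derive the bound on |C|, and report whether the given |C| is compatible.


V_q(n, t) = 19495, q^n = 40353607, Hamming bound = 2069, |C| = 753 ≤ bound (satisfied).

Step 1: Compute V_q(n, t) = Σ_{j=0}^3 C(n, j) (q−1)^j.
  j = 0: C(9,0)·(6)^0 = 1·1 = 1.
  j = 1: C(9,1)·(6)^1 = 9·6 = 54.
  j = 2: C(9,2)·(6)^2 = 36·36 = 1296.
  j = 3: C(9,3)·(6)^3 = 84·216 = 18144.
  V_q(n, t) = 1 + 54 + 1296 + 18144 = 19495.
Step 2: q^n = 7^9 = 40353607.
Step 3: Hamming bound ⌊q^n / V_q(n,t)⌋ = ⌊40353607/19495⌋ = 2069.
Step 4: Compare |C| = 753 to 2069: satisfied.
The claimed |C| lies below the Hamming bound.


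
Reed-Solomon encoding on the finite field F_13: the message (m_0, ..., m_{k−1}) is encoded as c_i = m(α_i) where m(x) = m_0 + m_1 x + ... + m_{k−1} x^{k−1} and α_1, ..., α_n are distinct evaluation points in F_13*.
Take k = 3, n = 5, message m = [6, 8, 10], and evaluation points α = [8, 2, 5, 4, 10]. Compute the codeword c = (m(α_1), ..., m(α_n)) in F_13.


c = [8, 10, 10, 3, 7]

Message polynomial: m(x) = 6 + 8·x + 10·x^2 (mod 13).
For each evaluation point α_i, compute m(α_i) mod 13:
  α_1 = 8: Horner steps 10 → 10 → 8, so m(8) = 8.
  α_2 = 2: Horner steps 10 → 2 → 10, so m(2) = 10.
  α_3 = 5: Horner steps 10 → 6 → 10, so m(5) = 10.
  α_4 = 4: Horner steps 10 → 9 → 3, so m(4) = 3.
  α_5 = 10: Horner steps 10 → 4 → 7, so m(10) = 7.
Codeword c = [8, 10, 10, 3, 7] ∈ F_13^5.


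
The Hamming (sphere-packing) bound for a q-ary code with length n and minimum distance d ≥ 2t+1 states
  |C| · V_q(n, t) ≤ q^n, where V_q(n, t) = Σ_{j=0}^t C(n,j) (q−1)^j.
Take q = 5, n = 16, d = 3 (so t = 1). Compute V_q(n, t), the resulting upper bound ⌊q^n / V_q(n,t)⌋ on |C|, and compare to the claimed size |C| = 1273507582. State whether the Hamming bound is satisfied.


V_q(n, t) = 65, q^n = 152587890625, Hamming bound = 2347506009, |C| = 1273507582 ≤ bound (satisfied).

Step 1: Compute V_q(n, t) = Σ_{j=0}^1 C(n, j) (q−1)^j.
  j = 0: C(16,0)·(4)^0 = 1·1 = 1.
  j = 1: C(16,1)·(4)^1 = 16·4 = 64.
  V_q(n, t) = 1 + 64 = 65.
Step 2: q^n = 5^16 = 152587890625.
Step 3: Hamming bound ⌊q^n / V_q(n,t)⌋ = ⌊152587890625/65⌋ = 2347506009.
Step 4: Compare |C| = 1273507582 to 2347506009: satisfied.
The claimed |C| lies below the Hamming bound.


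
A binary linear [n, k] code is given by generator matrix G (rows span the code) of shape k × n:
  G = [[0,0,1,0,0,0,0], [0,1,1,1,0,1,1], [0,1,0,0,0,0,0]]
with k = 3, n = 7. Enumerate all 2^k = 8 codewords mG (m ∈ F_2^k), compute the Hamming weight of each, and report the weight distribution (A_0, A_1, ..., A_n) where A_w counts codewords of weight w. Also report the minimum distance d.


Weight distribution: A_0 = 1, A_1 = 2, A_2 = 1, A_3 = 1, A_4 = 2, A_5 = 1. Minimum distance d = 1.

Enumerate all 2^3 = 8 messages m ∈ F_2^3.
For each, compute codeword c = mG in F_2^7, then tally its weight.
  m = 000 → c = 0000000, weight = 0.
  m = 100 → c = 0010000, weight = 1.
  m = 010 → c = 0111011, weight = 5.
  m = 110 → c = 0101011, weight = 4.
  m = 001 → c = 0100000, weight = 1.
  m = 101 → c = 0110000, weight = 2.
  m = 011 → c = 0011011, weight = 4.
  m = 111 → c = 0001011, weight = 3.
Tally weights:
  weight 0: 1 codewords.
  weight 1: 2 codewords.
  weight 2: 1 codewords.
  weight 3: 1 codewords.
  weight 4: 2 codewords.
  weight 5: 1 codewords.
Minimum distance d = smallest w > 0 with A_w > 0 = 1.
Sanity: Σ A_w = 8 = 2^3 = 8 ✓.


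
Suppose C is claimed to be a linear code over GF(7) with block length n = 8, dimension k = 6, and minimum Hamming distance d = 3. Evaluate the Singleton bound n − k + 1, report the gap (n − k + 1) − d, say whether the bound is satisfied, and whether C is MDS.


Singleton RHS = n − k + 1 = 3, slack = 0, bound satisfied, MDS.

Singleton bound: d ≤ n − k + 1.
Here n = 8, k = 6, so n − k + 1 = 3.
Given d = 3, check d ≤ 3: YES.
Slack = (n − k + 1) − d = 0.
The code is MDS (slack = 0).
Description: the claimed parameters are [8, 6, 3]_7; such a code would be MDS (meets Singleton bound).


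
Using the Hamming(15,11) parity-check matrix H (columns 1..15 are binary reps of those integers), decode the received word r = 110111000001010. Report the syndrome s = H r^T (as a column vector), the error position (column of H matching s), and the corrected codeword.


s = (0, 1, 1, 0)^T, error position = 6, corrected codeword c = 110110000001010

Compute s = H r^T mod 2 one row at a time:
  s_1 = 0 + 0 + 0 + 0 + 1 + 0 + 1 + 0 = 2 ≡ 0 (mod 2).
  s_2 = 1 + 1 + 1 + 0 + 1 + 0 + 1 + 0 = 5 ≡ 1 (mod 2).
  s_3 = 1 + 0 + 1 + 0 + 0 + 0 + 1 + 0 = 3 ≡ 1 (mod 2).
  s_4 = 1 + 0 + 1 + 0 + 0 + 0 + 0 + 0 = 2 ≡ 0 (mod 2).
s = (0, 1, 1, 0)^T — this equals column 6 of H (binary 0110), so error is at position 6.
Correct: flip bit 6 of r = 110111000001010 to get c = 110110000001010.


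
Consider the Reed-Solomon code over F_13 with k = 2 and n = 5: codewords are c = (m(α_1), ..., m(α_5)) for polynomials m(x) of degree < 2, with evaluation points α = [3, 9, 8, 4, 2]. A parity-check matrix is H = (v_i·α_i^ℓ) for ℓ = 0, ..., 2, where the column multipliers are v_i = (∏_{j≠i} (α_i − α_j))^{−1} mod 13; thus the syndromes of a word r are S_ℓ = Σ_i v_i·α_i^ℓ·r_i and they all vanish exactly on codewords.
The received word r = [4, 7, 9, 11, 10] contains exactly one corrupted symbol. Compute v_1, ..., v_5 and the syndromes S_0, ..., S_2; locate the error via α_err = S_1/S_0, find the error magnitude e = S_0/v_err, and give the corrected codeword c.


S = (10, 2, 3), error at position 3, error magnitude e = 9, c = [4, 7, 0, 11, 10].

Step 1: column multipliers v_i = (∏_{j≠i}(α_i − α_j))^{−1} mod 13.
  i = 1 (α = 3): (3−9)(3−8)(3−4)(3−2) = (−6)·(−5)·(−1)·1 = −30 ≡ 9, so v_1 = 9^{−1} = 3 (mod 13).
  i = 2 (α = 9): (9−3)(9−8)(9−4)(9−2) = 6·1·5·7 = 210 ≡ 2, so v_2 = 2^{−1} = 7 (mod 13).
  i = 3 (α = 8): (8−3)(8−9)(8−4)(8−2) = 5·(−1)·4·6 = −120 ≡ 10, so v_3 = 10^{−1} = 4 (mod 13).
  i = 4 (α = 4): (4−3)(4−9)(4−8)(4−2) = 1·(−5)·(−4)·2 = 40 ≡ 1, so v_4 = 1^{−1} = 1 (mod 13).
  i = 5 (α = 2): (2−3)(2−9)(2−8)(2−4) = (−1)·(−7)·(−6)·(−2) = 84 ≡ 6, so v_5 = 6^{−1} = 11 (mod 13).
  v = [3, 7, 4, 1, 11].
Step 2: syndromes of r = [4, 7, 9, 11, 10] (all sums mod 13).
  S_0 = Σ v_i r_i = 3·4 + 7·7 + 4·9 + 1·11 + 11·10 = 218 ≡ 10.
  S_1 = Σ v_i α_i r_i = 3·3·4 + 7·9·7 + 4·8·9 + 1·4·11 + 11·2·10 = 1029 ≡ 2.
  α_i^2 mod 13 = [9, 3, 12, 3, 4].
  S_2 = Σ v_i α_i^2 r_i = 3·9·4 + 7·3·7 + 4·12·9 + 1·3·11 + 11·4·10 = 1160 ≡ 3.
  S = (10, 2, 3) ≠ 0, so r is not a codeword (an error is present).
Step 3: locate the error. For a single error e at position i, S_ℓ = v_i·e·α_i^ℓ, so α_err = S_1/S_0.
  S_0^{−1} = 10^{−1} = 4 (mod 13), so α_err = 2·4 = 8 ≡ 8 = α_3. Error position i = 3.
  Consistency check: S_2/S_1 = 3·7 = 21 ≡ 8 = α_err ✓ (single-error assumption holds).
Step 4: error magnitude e = S_0/v_3 = S_0·∏_{j≠3}(α_3 − α_j) = 10·10 = 100 ≡ 9 (mod 13).
Step 5: correct position 3: c_3 = r_3 − e = 9 − 9 ≡ 0 (mod 13). Hence c = [4, 7, 0, 11, 10].
  Check: interpolating c through the α_i gives m(x) = 9 + 7·x (degree < 2) with m(α_i) = c_i for every i, so c is indeed a codeword.


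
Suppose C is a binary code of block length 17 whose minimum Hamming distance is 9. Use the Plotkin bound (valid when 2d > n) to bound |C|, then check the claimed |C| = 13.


Plotkin bound M ≤ 18; given |C| = 13 ≤ bound (satisfied).

Check applicability: 2d = 18, n = 17.
2d − n = 1 > 0, so Plotkin applies.
Compute d/(2d−n) = 9/1 ≈ 9.0000.
⌊d/(2d−n)⌋ = 9.
Plotkin bound: M ≤ 2·9 = 18.
Given |C| = 13, check: satisfied.
This |C| is below the Plotkin bound.


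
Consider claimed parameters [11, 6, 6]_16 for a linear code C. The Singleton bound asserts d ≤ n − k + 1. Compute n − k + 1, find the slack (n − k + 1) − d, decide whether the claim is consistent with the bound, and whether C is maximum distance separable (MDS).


Singleton RHS = n − k + 1 = 6, slack = 0, bound satisfied, MDS.

Singleton bound: d ≤ n − k + 1.
Here n = 11, k = 6, so n − k + 1 = 6.
Given d = 6, check d ≤ 6: YES.
Slack = (n − k + 1) − d = 0.
The code is MDS (slack = 0).
Description: the claimed parameters are [11, 6, 6]_16; such a code would be MDS (meets Singleton bound).


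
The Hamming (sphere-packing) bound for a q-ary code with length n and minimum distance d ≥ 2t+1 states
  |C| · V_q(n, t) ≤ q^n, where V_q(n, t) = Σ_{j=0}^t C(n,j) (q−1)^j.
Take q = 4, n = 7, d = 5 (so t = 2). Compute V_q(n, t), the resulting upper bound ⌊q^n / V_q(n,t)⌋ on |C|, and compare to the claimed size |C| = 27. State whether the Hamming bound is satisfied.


V_q(n, t) = 211, q^n = 16384, Hamming bound = 77, |C| = 27 ≤ bound (satisfied).

Step 1: Compute V_q(n, t) = Σ_{j=0}^2 C(n, j) (q−1)^j.
  j = 0: C(7,0)·(3)^0 = 1·1 = 1.
  j = 1: C(7,1)·(3)^1 = 7·3 = 21.
  j = 2: C(7,2)·(3)^2 = 21·9 = 189.
  V_q(n, t) = 1 + 21 + 189 = 211.
Step 2: q^n = 4^7 = 16384.
Step 3: Hamming bound ⌊q^n / V_q(n,t)⌋ = ⌊16384/211⌋ = 77.
Step 4: Compare |C| = 27 to 77: satisfied.
The claimed |C| lies below the Hamming bound.


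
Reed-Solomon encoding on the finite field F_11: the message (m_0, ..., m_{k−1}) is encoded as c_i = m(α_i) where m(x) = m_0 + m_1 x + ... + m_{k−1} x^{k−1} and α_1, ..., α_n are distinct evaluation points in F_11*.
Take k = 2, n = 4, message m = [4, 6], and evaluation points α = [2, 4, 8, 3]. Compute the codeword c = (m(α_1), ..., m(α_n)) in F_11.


c = [5, 6, 8, 0]

Message polynomial: m(x) = 4 + 6·x (mod 11).
For each evaluation point α_i, compute m(α_i) mod 11:
  α_1 = 2: Horner steps 6 → 5, so m(2) = 5.
  α_2 = 4: Horner steps 6 → 6, so m(4) = 6.
  α_3 = 8: Horner steps 6 → 8, so m(8) = 8.
  α_4 = 3: Horner steps 6 → 0, so m(3) = 0.
Codeword c = [5, 6, 8, 0] ∈ F_11^4.


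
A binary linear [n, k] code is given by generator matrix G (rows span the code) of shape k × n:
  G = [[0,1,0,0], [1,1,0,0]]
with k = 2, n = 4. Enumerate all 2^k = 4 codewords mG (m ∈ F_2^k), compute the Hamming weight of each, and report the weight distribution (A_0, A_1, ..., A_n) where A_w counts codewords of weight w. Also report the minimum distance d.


Weight distribution: A_0 = 1, A_1 = 2, A_2 = 1. Minimum distance d = 1.

Enumerate all 2^2 = 4 messages m ∈ F_2^2.
For each, compute codeword c = mG in F_2^4, then tally its weight.
  m = 00 → c = 0000, weight = 0.
  m = 10 → c = 0100, weight = 1.
  m = 01 → c = 1100, weight = 2.
  m = 11 → c = 1000, weight = 1.
Tally weights:
  weight 0: 1 codewords.
  weight 1: 2 codewords.
  weight 2: 1 codewords.
Minimum distance d = smallest w > 0 with A_w > 0 = 1.
Sanity: Σ A_w = 4 = 2^2 = 4 ✓.


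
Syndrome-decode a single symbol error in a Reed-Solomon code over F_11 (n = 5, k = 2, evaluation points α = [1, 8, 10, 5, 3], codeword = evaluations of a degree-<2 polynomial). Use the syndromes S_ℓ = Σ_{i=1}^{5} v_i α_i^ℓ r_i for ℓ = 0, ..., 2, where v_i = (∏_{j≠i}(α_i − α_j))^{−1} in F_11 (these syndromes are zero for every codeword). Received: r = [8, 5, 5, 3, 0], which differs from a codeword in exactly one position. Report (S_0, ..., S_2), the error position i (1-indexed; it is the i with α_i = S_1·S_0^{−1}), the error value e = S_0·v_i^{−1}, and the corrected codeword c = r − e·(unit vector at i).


S = (8, 9, 6), error at position 2, error magnitude e = 3, c = [8, 2, 5, 3, 0].

Step 1: column multipliers v_i = (∏_{j≠i}(α_i − α_j))^{−1} mod 11.
  i = 1 (α = 1): (1−8)(1−10)(1−5)(1−3) = (−7)·(−9)·(−4)·(−2) = 504 ≡ 9, so v_1 = 9^{−1} = 5 (mod 11).
  i = 2 (α = 8): (8−1)(8−10)(8−5)(8−3) = 7·(−2)·3·5 = −210 ≡ 10, so v_2 = 10^{−1} = 10 (mod 11).
  i = 3 (α = 10): (10−1)(10−8)(10−5)(10−3) = 9·2·5·7 = 630 ≡ 3, so v_3 = 3^{−1} = 4 (mod 11).
  i = 4 (α = 5): (5−1)(5−8)(5−10)(5−3) = 4·(−3)·(−5)·2 = 120 ≡ 10, so v_4 = 10^{−1} = 10 (mod 11).
  i = 5 (α = 3): (3−1)(3−8)(3−10)(3−5) = 2·(−5)·(−7)·(−2) = −140 ≡ 3, so v_5 = 3^{−1} = 4 (mod 11).
  v = [5, 10, 4, 10, 4].
Step 2: syndromes of r = [8, 5, 5, 3, 0] (all sums mod 11).
  S_0 = Σ v_i r_i = 5·8 + 10·5 + 4·5 + 10·3 + 4·0 = 140 ≡ 8.
  S_1 = Σ v_i α_i r_i = 5·1·8 + 10·8·5 + 4·10·5 + 10·5·3 + 4·3·0 = 790 ≡ 9.
  α_i^2 mod 11 = [1, 9, 1, 3, 9].
  S_2 = Σ v_i α_i^2 r_i = 5·1·8 + 10·9·5 + 4·1·5 + 10·3·3 + 4·9·0 = 600 ≡ 6.
  S = (8, 9, 6) ≠ 0, so r is not a codeword (an error is present).
Step 3: locate the error. For a single error e at position i, S_ℓ = v_i·e·α_i^ℓ, so α_err = S_1/S_0.
  S_0^{−1} = 8^{−1} = 7 (mod 11), so α_err = 9·7 = 63 ≡ 8 = α_2. Error position i = 2.
  Consistency check: S_2/S_1 = 6·5 = 30 ≡ 8 = α_err ✓ (single-error assumption holds).
Step 4: error magnitude e = S_0/v_2 = S_0·∏_{j≠2}(α_2 − α_j) = 8·10 = 80 ≡ 3 (mod 11).
Step 5: correct position 2: c_2 = r_2 − e = 5 − 3 ≡ 2 (mod 11). Hence c = [8, 2, 5, 3, 0].
  Check: interpolating c through the α_i gives m(x) = 1 + 7·x (degree < 2) with m(α_i) = c_i for every i, so c is indeed a codeword.


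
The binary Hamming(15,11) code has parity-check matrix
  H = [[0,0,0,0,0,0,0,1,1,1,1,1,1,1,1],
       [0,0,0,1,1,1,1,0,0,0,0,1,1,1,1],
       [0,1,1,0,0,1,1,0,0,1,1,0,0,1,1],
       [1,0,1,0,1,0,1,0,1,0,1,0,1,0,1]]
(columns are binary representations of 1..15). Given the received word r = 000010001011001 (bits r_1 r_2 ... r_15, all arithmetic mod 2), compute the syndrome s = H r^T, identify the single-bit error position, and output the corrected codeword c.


s = (0, 1, 0, 0)^T, error position = 4, corrected codeword c = 000110001011001

Compute s = H r^T mod 2 one row at a time:
  s_1 = 0 + 1 + 0 + 1 + 1 + 0 + 0 + 1 = 4 ≡ 0 (mod 2).
  s_2 = 0 + 1 + 0 + 0 + 1 + 0 + 0 + 1 = 3 ≡ 1 (mod 2).
  s_3 = 0 + 0 + 0 + 0 + 0 + 1 + 0 + 1 = 2 ≡ 0 (mod 2).
  s_4 = 0 + 0 + 1 + 0 + 1 + 1 + 0 + 1 = 4 ≡ 0 (mod 2).
s = (0, 1, 0, 0)^T — this equals column 4 of H (binary 0100), so error is at position 4.
Correct: flip bit 4 of r = 000010001011001 to get c = 000110001011001.


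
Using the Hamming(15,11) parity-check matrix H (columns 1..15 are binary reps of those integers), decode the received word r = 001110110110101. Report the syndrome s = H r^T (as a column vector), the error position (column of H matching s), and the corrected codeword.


s = (1, 1, 1, 0)^T, error position = 14, corrected codeword c = 001110110110111

Compute s = H r^T mod 2 one row at a time:
  s_1 = 1 + 0 + 1 + 1 + 0 + 1 + 0 + 1 = 5 ≡ 1 (mod 2).
  s_2 = 1 + 1 + 0 + 1 + 0 + 1 + 0 + 1 = 5 ≡ 1 (mod 2).
  s_3 = 0 + 1 + 0 + 1 + 1 + 1 + 0 + 1 = 5 ≡ 1 (mod 2).
  s_4 = 0 + 1 + 1 + 1 + 0 + 1 + 1 + 1 = 6 ≡ 0 (mod 2).
s = (1, 1, 1, 0)^T — this equals column 14 of H (binary 1110), so error is at position 14.
Correct: flip bit 14 of r = 001110110110101 to get c = 001110110110111.


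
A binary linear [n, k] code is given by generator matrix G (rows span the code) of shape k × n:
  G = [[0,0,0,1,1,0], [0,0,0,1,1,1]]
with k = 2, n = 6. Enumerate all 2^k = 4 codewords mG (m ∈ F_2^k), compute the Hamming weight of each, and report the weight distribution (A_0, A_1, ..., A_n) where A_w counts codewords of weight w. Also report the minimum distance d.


Weight distribution: A_0 = 1, A_1 = 1, A_2 = 1, A_3 = 1. Minimum distance d = 1.

Enumerate all 2^2 = 4 messages m ∈ F_2^2.
For each, compute codeword c = mG in F_2^6, then tally its weight.
  m = 00 → c = 000000, weight = 0.
  m = 10 → c = 000110, weight = 2.
  m = 01 → c = 000111, weight = 3.
  m = 11 → c = 000001, weight = 1.
Tally weights:
  weight 0: 1 codewords.
  weight 1: 1 codewords.
  weight 2: 1 codewords.
  weight 3: 1 codewords.
Minimum distance d = smallest w > 0 with A_w > 0 = 1.
Sanity: Σ A_w = 4 = 2^2 = 4 ✓.


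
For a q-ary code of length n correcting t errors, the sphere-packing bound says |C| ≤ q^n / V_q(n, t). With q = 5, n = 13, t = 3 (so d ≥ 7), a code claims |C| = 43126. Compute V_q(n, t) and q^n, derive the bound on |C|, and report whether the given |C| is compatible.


V_q(n, t) = 19605, q^n = 1220703125, Hamming bound = 62264, |C| = 43126 ≤ bound (satisfied).

Step 1: Compute V_q(n, t) = Σ_{j=0}^3 C(n, j) (q−1)^j.
  j = 0: C(13,0)·(4)^0 = 1·1 = 1.
  j = 1: C(13,1)·(4)^1 = 13·4 = 52.
  j = 2: C(13,2)·(4)^2 = 78·16 = 1248.
  j = 3: C(13,3)·(4)^3 = 286·64 = 18304.
  V_q(n, t) = 1 + 52 + 1248 + 18304 = 19605.
Step 2: q^n = 5^13 = 1220703125.
Step 3: Hamming bound ⌊q^n / V_q(n,t)⌋ = ⌊1220703125/19605⌋ = 62264.
Step 4: Compare |C| = 43126 to 62264: satisfied.
The claimed |C| lies below the Hamming bound.


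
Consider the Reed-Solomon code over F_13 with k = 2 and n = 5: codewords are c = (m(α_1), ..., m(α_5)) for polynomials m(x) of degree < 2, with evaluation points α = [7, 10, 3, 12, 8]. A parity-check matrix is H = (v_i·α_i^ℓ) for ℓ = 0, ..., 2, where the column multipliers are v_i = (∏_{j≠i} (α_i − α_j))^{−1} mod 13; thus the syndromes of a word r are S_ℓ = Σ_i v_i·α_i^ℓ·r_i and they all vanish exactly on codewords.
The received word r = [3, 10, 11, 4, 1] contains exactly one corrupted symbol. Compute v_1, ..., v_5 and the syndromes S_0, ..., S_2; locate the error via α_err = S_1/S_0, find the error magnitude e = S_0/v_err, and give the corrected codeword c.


S = (7, 6, 7), error at position 4, error magnitude e = 11, c = [3, 10, 11, 6, 1].

Step 1: column multipliers v_i = (∏_{j≠i}(α_i − α_j))^{−1} mod 13.
  i = 1 (α = 7): (7−10)(7−3)(7−12)(7−8) = (−3)·4·(−5)·(−1) = −60 ≡ 5, so v_1 = 5^{−1} = 8 (mod 13).
  i = 2 (α = 10): (10−7)(10−3)(10−12)(10−8) = 3·7·(−2)·2 = −84 ≡ 7, so v_2 = 7^{−1} = 2 (mod 13).
  i = 3 (α = 3): (3−7)(3−10)(3−12)(3−8) = (−4)·(−7)·(−9)·(−5) = 1260 ≡ 12, so v_3 = 12^{−1} = 12 (mod 13).
  i = 4 (α = 12): (12−7)(12−10)(12−3)(12−8) = 5·2·9·4 = 360 ≡ 9, so v_4 = 9^{−1} = 3 (mod 13).
  i = 5 (α = 8): (8−7)(8−10)(8−3)(8−12) = 1·(−2)·5·(−4) = 40 ≡ 1, so v_5 = 1^{−1} = 1 (mod 13).
  v = [8, 2, 12, 3, 1].
Step 2: syndromes of r = [3, 10, 11, 4, 1] (all sums mod 13).
  S_0 = Σ v_i r_i = 8·3 + 2·10 + 12·11 + 3·4 + 1·1 = 189 ≡ 7.
  S_1 = Σ v_i α_i r_i = 8·7·3 + 2·10·10 + 12·3·11 + 3·12·4 + 1·8·1 = 916 ≡ 6.
  α_i^2 mod 13 = [10, 9, 9, 1, 12].
  S_2 = Σ v_i α_i^2 r_i = 8·10·3 + 2·9·10 + 12·9·11 + 3·1·4 + 1·12·1 = 1632 ≡ 7.
  S = (7, 6, 7) ≠ 0, so r is not a codeword (an error is present).
Step 3: locate the error. For a single error e at position i, S_ℓ = v_i·e·α_i^ℓ, so α_err = S_1/S_0.
  S_0^{−1} = 7^{−1} = 2 (mod 13), so α_err = 6·2 = 12 ≡ 12 = α_4. Error position i = 4.
  Consistency check: S_2/S_1 = 7·11 = 77 ≡ 12 = α_err ✓ (single-error assumption holds).
Step 4: error magnitude e = S_0/v_4 = S_0·∏_{j≠4}(α_4 − α_j) = 7·9 = 63 ≡ 11 (mod 13).
Step 5: correct position 4: c_4 = r_4 − e = 4 − 11 ≡ 6 (mod 13). Hence c = [3, 10, 11, 6, 1].
  Check: interpolating c through the α_i gives m(x) = 4 + 11·x (degree < 2) with m(α_i) = c_i for every i, so c is indeed a codeword.


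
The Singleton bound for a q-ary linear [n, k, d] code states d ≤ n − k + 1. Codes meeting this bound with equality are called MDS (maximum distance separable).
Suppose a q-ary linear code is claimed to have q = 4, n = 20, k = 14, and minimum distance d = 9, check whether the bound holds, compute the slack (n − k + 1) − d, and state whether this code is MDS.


Singleton RHS = n − k + 1 = 7, slack = -2, bound violated (no such code; not MDS).

Singleton bound: d ≤ n − k + 1.
Here n = 20, k = 14, so n − k + 1 = 7.
Given d = 9, check d ≤ 7: NO.
Slack = (n − k + 1) − d = -2.
The slack is negative: d = 9 exceeds n − k + 1 = 7 by 2, so the Singleton bound is violated and no linear [20, 14, 9]_4 code can exist. In particular it is not MDS (MDS requires d = n − k + 1 exactly).
Description: the claimed parameters are [20, 14, 9]_4; such a code would be impossible (violates the Singleton bound).


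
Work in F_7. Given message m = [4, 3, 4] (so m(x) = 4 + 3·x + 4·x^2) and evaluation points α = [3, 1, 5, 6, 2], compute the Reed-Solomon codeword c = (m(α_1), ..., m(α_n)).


c = [0, 4, 0, 5, 5]

Message polynomial: m(x) = 4 + 3·x + 4·x^2 (mod 7).
For each evaluation point α_i, compute m(α_i) mod 7:
  α_1 = 3: Horner steps 4 → 1 → 0, so m(3) = 0.
  α_2 = 1: Horner steps 4 → 0 → 4, so m(1) = 4.
  α_3 = 5: Horner steps 4 → 2 → 0, so m(5) = 0.
  α_4 = 6: Horner steps 4 → 6 → 5, so m(6) = 5.
  α_5 = 2: Horner steps 4 → 4 → 5, so m(2) = 5.
Codeword c = [0, 4, 0, 5, 5] ∈ F_7^5.


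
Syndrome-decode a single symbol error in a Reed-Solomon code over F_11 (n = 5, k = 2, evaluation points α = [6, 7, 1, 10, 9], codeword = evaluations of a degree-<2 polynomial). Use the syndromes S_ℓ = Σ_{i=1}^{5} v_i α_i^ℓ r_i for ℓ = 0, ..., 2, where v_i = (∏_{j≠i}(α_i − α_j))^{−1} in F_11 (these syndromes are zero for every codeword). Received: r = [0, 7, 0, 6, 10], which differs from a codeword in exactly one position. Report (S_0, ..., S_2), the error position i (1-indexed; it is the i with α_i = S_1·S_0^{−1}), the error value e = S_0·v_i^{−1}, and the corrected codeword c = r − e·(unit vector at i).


S = (6, 6, 6), error at position 3, error magnitude e = 2, c = [0, 7, 9, 6, 10].

Step 1: column multipliers v_i = (∏_{j≠i}(α_i − α_j))^{−1} mod 11.
  i = 1 (α = 6): (6−7)(6−1)(6−10)(6−9) = (−1)·5·(−4)·(−3) = −60 ≡ 6, so v_1 = 6^{−1} = 2 (mod 11).
  i = 2 (α = 7): (7−6)(7−1)(7−10)(7−9) = 1·6·(−3)·(−2) = 36 ≡ 3, so v_2 = 3^{−1} = 4 (mod 11).
  i = 3 (α = 1): (1−6)(1−7)(1−10)(1−9) = (−5)·(−6)·(−9)·(−8) = 2160 ≡ 4, so v_3 = 4^{−1} = 3 (mod 11).
  i = 4 (α = 10): (10−6)(10−7)(10−1)(10−9) = 4·3·9·1 = 108 ≡ 9, so v_4 = 9^{−1} = 5 (mod 11).
  i = 5 (α = 9): (9−6)(9−7)(9−1)(9−10) = 3·2·8·(−1) = −48 ≡ 7, so v_5 = 7^{−1} = 8 (mod 11).
  v = [2, 4, 3, 5, 8].
Step 2: syndromes of r = [0, 7, 0, 6, 10] (all sums mod 11).
  S_0 = Σ v_i r_i = 2·0 + 4·7 + 3·0 + 5·6 + 8·10 = 138 ≡ 6.
  S_1 = Σ v_i α_i r_i = 2·6·0 + 4·7·7 + 3·1·0 + 5·10·6 + 8·9·10 = 1216 ≡ 6.
  α_i^2 mod 11 = [3, 5, 1, 1, 4].
  S_2 = Σ v_i α_i^2 r_i = 2·3·0 + 4·5·7 + 3·1·0 + 5·1·6 + 8·4·10 = 490 ≡ 6.
  S = (6, 6, 6) ≠ 0, so r is not a codeword (an error is present).
Step 3: locate the error. For a single error e at position i, S_ℓ = v_i·e·α_i^ℓ, so α_err = S_1/S_0.
  S_0^{−1} = 6^{−1} = 2 (mod 11), so α_err = 6·2 = 12 ≡ 1 = α_3. Error position i = 3.
  Consistency check: S_2/S_1 = 6·2 = 12 ≡ 1 = α_err ✓ (single-error assumption holds).
Step 4: error magnitude e = S_0/v_3 = S_0·∏_{j≠3}(α_3 − α_j) = 6·4 = 24 ≡ 2 (mod 11).
Step 5: correct position 3: c_3 = r_3 − e = 0 − 2 ≡ 9 (mod 11). Hence c = [0, 7, 9, 6, 10].
  Check: interpolating c through the α_i gives m(x) = 2 + 7·x (degree < 2) with m(α_i) = c_i for every i, so c is indeed a codeword.


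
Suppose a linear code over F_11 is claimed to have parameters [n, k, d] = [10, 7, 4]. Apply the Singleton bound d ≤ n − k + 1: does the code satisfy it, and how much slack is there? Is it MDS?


Singleton RHS = n − k + 1 = 4, slack = 0, bound satisfied, MDS.

Singleton bound: d ≤ n − k + 1.
Here n = 10, k = 7, so n − k + 1 = 4.
Given d = 4, check d ≤ 4: YES.
Slack = (n − k + 1) − d = 0.
The code is MDS (slack = 0).
Description: the claimed parameters are [10, 7, 4]_11; such a code would be MDS (meets Singleton bound).


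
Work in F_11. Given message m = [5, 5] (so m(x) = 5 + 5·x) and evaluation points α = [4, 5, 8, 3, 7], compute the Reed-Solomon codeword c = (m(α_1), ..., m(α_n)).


c = [3, 8, 1, 9, 7]

Message polynomial: m(x) = 5 + 5·x (mod 11).
For each evaluation point α_i, compute m(α_i) mod 11:
  α_1 = 4: Horner steps 5 → 3, so m(4) = 3.
  α_2 = 5: Horner steps 5 → 8, so m(5) = 8.
  α_3 = 8: Horner steps 5 → 1, so m(8) = 1.
  α_4 = 3: Horner steps 5 → 9, so m(3) = 9.
  α_5 = 7: Horner steps 5 → 7, so m(7) = 7.
Codeword c = [3, 8, 1, 9, 7] ∈ F_11^5.


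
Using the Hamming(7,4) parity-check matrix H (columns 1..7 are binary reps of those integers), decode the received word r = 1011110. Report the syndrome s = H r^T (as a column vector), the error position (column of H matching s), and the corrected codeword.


s = (1, 0, 1)^T, error position = 5, corrected codeword c = 1011010

Compute s = H r^T mod 2 one row at a time:
  s_1 = 1 + 1 + 1 + 0 = 3 ≡ 1 (mod 2).
  s_2 = 0 + 1 + 1 + 0 = 2 ≡ 0 (mod 2).
  s_3 = 1 + 1 + 1 + 0 = 3 ≡ 1 (mod 2).
s = (1, 0, 1)^T — this equals column 5 of H (binary 101), so error is at position 5.
Correct: flip bit 5 of r = 1011110 to get c = 1011010.


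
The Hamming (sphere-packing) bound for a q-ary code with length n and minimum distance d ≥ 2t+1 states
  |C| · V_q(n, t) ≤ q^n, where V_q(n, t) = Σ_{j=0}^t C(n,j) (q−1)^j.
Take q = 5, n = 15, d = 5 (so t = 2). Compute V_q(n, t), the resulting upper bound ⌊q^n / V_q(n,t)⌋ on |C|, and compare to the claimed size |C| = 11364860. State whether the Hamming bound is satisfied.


V_q(n, t) = 1741, q^n = 30517578125, Hamming bound = 17528764, |C| = 11364860 ≤ bound (satisfied).

Step 1: Compute V_q(n, t) = Σ_{j=0}^2 C(n, j) (q−1)^j.
  j = 0: C(15,0)·(4)^0 = 1·1 = 1.
  j = 1: C(15,1)·(4)^1 = 15·4 = 60.
  j = 2: C(15,2)·(4)^2 = 105·16 = 1680.
  V_q(n, t) = 1 + 60 + 1680 = 1741.
Step 2: q^n = 5^15 = 30517578125.
Step 3: Hamming bound ⌊q^n / V_q(n,t)⌋ = ⌊30517578125/1741⌋ = 17528764.
Step 4: Compare |C| = 11364860 to 17528764: satisfied.
The claimed |C| lies below the Hamming bound.


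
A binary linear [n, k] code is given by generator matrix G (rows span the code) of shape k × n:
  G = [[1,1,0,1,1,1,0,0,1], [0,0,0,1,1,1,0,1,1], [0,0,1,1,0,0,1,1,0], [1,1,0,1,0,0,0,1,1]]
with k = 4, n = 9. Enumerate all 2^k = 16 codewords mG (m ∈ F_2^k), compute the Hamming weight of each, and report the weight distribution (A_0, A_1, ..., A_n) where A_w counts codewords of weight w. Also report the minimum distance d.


Weight distribution: A_0 = 1, A_2 = 1, A_3 = 2, A_4 = 3, A_5 = 6, A_6 = 1, A_8 = 2. Minimum distance d = 2.

Enumerate all 2^4 = 16 messages m ∈ F_2^4.
For each, compute codeword c = mG in F_2^9, then tally its weight.
  m = 0000 → c = 000000000, weight = 0.
  m = 1000 → c = 110111001, weight = 6.
  m = 0100 → c = 000111011, weight = 5.
  m = 1100 → c = 110000010, weight = 3.
  m = 0010 → c = 001100110, weight = 4.
  m = 1010 → c = 111011111, weight = 8.
  m = 0110 → c = 001011101, weight = 5.
  m = 1110 → c = 111100100, weight = 5.
  m = 0001 → c = 110100011, weight = 5.
  m = 1001 → c = 000011010, weight = 3.
  m = 0101 → c = 110011000, weight = 4.
  m = 1101 → c = 000100001, weight = 2.
  m = 0011 → c = 111000101, weight = 5.
  m = 1011 → c = 001111100, weight = 5.
  m = 0111 → c = 111111110, weight = 8.
  m = 1111 → c = 001000111, weight = 4.
Tally weights:
  weight 0: 1 codewords.
  weight 2: 1 codewords.
  weight 3: 2 codewords.
  weight 4: 3 codewords.
  weight 5: 6 codewords.
  weight 6: 1 codewords.
  weight 8: 2 codewords.
Minimum distance d = smallest w > 0 with A_w > 0 = 2.
Sanity: Σ A_w = 16 = 2^4 = 16 ✓.


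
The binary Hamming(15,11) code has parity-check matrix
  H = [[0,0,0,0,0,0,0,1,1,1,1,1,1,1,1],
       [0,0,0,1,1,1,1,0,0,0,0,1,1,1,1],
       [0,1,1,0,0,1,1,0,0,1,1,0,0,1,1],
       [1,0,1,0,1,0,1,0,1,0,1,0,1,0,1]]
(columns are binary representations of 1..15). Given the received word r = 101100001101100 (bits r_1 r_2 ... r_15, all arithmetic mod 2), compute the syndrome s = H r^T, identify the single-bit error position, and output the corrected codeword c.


s = (0, 1, 0, 0)^T, error position = 4, corrected codeword c = 101000001101100

Compute s = H r^T mod 2 one row at a time:
  s_1 = 0 + 1 + 1 + 0 + 1 + 1 + 0 + 0 = 4 ≡ 0 (mod 2).
  s_2 = 1 + 0 + 0 + 0 + 1 + 1 + 0 + 0 = 3 ≡ 1 (mod 2).
  s_3 = 0 + 1 + 0 + 0 + 1 + 0 + 0 + 0 = 2 ≡ 0 (mod 2).
  s_4 = 1 + 1 + 0 + 0 + 1 + 0 + 1 + 0 = 4 ≡ 0 (mod 2).
s = (0, 1, 0, 0)^T — this equals column 4 of H (binary 0100), so error is at position 4.
Correct: flip bit 4 of r = 101100001101100 to get c = 101000001101100.


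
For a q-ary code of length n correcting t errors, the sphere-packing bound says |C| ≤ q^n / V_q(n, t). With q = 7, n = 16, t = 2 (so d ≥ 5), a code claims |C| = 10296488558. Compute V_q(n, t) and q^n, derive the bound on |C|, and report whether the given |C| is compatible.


V_q(n, t) = 4417, q^n = 33232930569601, Hamming bound = 7523869270, |C| = 10296488558 > bound (violated).

Step 1: Compute V_q(n, t) = Σ_{j=0}^2 C(n, j) (q−1)^j.
  j = 0: C(16,0)·(6)^0 = 1·1 = 1.
  j = 1: C(16,1)·(6)^1 = 16·6 = 96.
  j = 2: C(16,2)·(6)^2 = 120·36 = 4320.
  V_q(n, t) = 1 + 96 + 4320 = 4417.
Step 2: q^n = 7^16 = 33232930569601.
Step 3: Hamming bound ⌊q^n / V_q(n,t)⌋ = ⌊33232930569601/4417⌋ = 7523869270.
Step 4: Compare |C| = 10296488558 to 7523869270: violated.
The claimed |C| lies above the Hamming bound, so no 7-ary code of length 16 with d ≥ 5 can have 10296488558 codewords.


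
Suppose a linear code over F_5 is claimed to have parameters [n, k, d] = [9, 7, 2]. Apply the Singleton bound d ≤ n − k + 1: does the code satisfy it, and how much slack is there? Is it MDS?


Singleton RHS = n − k + 1 = 3, slack = 1, bound satisfied, not MDS.

Singleton bound: d ≤ n − k + 1.
Here n = 9, k = 7, so n − k + 1 = 3.
Given d = 2, check d ≤ 3: YES.
Slack = (n − k + 1) − d = 1.
The code is NOT MDS (slack = 1 > 0).
Description: the claimed parameters are [9, 7, 2]_5; such a code would be non-MDS.
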